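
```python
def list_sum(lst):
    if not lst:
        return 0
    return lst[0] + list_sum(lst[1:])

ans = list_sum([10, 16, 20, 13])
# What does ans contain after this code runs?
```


list_sum([10, 16, 20, 13])
= 10 + list_sum([16, 20, 13])
= 10 + 16 + list_sum([20, 13])
= 10 + 16 + 20 + list_sum([13])
= 10 + 16 + 20 + 13 + list_sum([])
= 10 + 16 + 20 + 13 + 0
= 59


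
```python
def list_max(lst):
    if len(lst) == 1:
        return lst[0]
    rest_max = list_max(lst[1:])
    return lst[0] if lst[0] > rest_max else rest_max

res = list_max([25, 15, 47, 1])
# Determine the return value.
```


list_max([25, 15, 47, 1])
= compare 25 with list_max([15, 47, 1])
= compare 15 with list_max([47, 1])
= compare 47 with list_max([1])
Base: list_max([1]) = 1
compare 47 with 1: max = 47
compare 15 with 47: max = 47
compare 25 with 47: max = 47
= 47


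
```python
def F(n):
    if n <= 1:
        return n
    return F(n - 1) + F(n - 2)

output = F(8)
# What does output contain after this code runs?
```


F(8)
= F(7) + F(6)
= (F(6) + F(5)) + F(6)
Computing bottom-up: F(0)=0, F(1)=1, F(2)=1, F(3)=2, F(4)=3, F(5)=5, F(6)=8, F(7)=13, F(8)=21
= 21


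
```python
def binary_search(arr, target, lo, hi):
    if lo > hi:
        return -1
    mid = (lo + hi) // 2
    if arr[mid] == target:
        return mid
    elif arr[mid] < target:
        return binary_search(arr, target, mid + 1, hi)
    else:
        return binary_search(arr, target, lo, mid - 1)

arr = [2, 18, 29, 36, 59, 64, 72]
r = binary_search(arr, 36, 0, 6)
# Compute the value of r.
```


binary_search(arr, 36, 0, 6)
lo=0, hi=6, mid=3, arr[mid]=36
arr[3] == 36, found at index 3
= 3


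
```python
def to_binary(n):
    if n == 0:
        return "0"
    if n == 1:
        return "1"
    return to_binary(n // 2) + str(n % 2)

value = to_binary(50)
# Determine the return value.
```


to_binary(50)
= to_binary(25) + "0"
= to_binary(12) + "1" + "0"
= to_binary(6) + "0" + "1" + "0"
= to_binary(3) + "0" + "0" + "1" + "0"
= to_binary(1) + "1" + "0" + "0" + "1" + "0"
= "1" + "1" + "0" + "0" + "1" + "0"
= "110010"


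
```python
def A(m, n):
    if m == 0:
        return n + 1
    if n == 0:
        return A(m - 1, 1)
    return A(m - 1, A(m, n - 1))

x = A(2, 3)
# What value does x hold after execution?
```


A(2, 3)
= A(1, A(2, 2))
First compute A(2, 2) = 7
= A(1, 7)
= 9


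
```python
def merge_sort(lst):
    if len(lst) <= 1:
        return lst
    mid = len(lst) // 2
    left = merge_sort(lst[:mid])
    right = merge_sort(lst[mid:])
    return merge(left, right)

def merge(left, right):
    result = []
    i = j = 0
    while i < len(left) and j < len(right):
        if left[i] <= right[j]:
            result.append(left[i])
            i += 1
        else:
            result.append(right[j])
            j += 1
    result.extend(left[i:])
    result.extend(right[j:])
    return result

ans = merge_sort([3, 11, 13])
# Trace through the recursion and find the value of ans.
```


merge_sort([3, 11, 13])
Split into [3] and [11, 13]
Left sorted: [3]
Right sorted: [11, 13]
Merge [3] and [11, 13]
= [3, 11, 13]


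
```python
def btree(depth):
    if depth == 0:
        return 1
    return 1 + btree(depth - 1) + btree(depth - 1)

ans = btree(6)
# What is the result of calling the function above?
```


btree(6)
= 1 + btree(5) + btree(5)
= 1 + 2 * btree(5)
btree(k) = 2^(k+1) - 1
btree(0) = 1
btree(1) = 3
btree(2) = 7
btree(3) = 15
btree(4) = 31
btree(6) = 2^7 - 1 = 127


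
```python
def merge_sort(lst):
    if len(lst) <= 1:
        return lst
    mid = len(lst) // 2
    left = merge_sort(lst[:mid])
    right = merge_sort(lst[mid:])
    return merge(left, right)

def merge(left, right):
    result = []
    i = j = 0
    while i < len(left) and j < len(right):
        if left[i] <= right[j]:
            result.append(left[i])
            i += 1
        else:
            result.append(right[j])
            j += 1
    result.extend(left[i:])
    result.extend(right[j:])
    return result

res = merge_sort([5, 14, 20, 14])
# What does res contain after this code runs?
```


merge_sort([5, 14, 20, 14])
Split into [5, 14] and [20, 14]
Left sorted: [5, 14]
Right sorted: [14, 20]
Merge [5, 14] and [14, 20]
= [5, 14, 14, 20]


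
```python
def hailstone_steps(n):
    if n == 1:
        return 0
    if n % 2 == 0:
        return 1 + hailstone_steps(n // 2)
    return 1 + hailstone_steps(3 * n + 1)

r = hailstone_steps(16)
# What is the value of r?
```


hailstone_steps(16)
16 is even -> hailstone_steps(8)
8 is even -> hailstone_steps(4)
4 is even -> hailstone_steps(2)
2 is even -> hailstone_steps(1)
Reached 1 after 4 steps
= 4


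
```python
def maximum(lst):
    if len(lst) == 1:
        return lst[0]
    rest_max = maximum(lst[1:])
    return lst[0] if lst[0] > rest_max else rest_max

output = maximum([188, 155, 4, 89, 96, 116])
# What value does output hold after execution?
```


maximum([188, 155, 4, 89, 96, 116])
= compare 188 with maximum([155, 4, 89, 96, 116])
= compare 155 with maximum([4, 89, 96, 116])
= compare 4 with maximum([89, 96, 116])
= compare 89 with maximum([96, 116])
= compare 96 with maximum([116])
Base: maximum([116]) = 116
compare 96 with 116: max = 116
compare 89 with 116: max = 116
compare 4 with 116: max = 116
compare 155 with 116: max = 155
compare 188 with 155: max = 188
= 188


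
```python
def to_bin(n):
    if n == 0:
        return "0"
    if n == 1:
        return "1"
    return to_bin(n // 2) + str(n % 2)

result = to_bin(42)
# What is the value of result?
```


to_bin(42)
= to_bin(21) + "0"
= to_bin(10) + "1" + "0"
= to_bin(5) + "0" + "1" + "0"
= to_bin(2) + "1" + "0" + "1" + "0"
= to_bin(1) + "0" + "1" + "0" + "1" + "0"
= "1" + "0" + "1" + "0" + "1" + "0"
= "101010"


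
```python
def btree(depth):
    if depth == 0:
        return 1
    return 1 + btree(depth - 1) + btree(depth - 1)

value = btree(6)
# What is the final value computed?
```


btree(6)
= 1 + btree(5) + btree(5)
= 1 + 2 * btree(5)
btree(k) = 2^(k+1) - 1
btree(0) = 1
btree(1) = 3
btree(2) = 7
btree(3) = 15
btree(4) = 31
btree(6) = 2^7 - 1 = 127


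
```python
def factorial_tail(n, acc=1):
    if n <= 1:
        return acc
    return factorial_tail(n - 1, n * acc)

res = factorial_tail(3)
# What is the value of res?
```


factorial_tail(3, 1)
= factorial_tail(2, 3 * 1) = factorial_tail(2, 3)
= factorial_tail(1, 2 * 3) = factorial_tail(1, 6)
n <= 1, return acc = 6


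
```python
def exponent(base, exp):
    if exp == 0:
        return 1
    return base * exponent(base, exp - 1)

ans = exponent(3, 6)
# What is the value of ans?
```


exponent(3, 6)
= 3 * exponent(3, 5)
= 3 * 3 * exponent(3, 4)
= 3 * 3 * 3 * exponent(3, 3)
= 3 * 3 * 3 * 3 * exponent(3, 2)
= 3 * 3 * 3 * 3 * 3 * exponent(3, 1)
= 3 * 3 * 3 * 3 * 3 * 3 * exponent(3, 0)
= 3 * 3 * 3 * 3 * 3 * 3 * 1
= 729


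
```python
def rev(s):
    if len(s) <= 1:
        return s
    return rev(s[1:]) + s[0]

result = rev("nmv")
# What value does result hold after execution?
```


rev("nmv")
= rev("mv") + "n"
= rev("v") + "m" + "n"
= "v" + "m" + "n"
= "vmn"


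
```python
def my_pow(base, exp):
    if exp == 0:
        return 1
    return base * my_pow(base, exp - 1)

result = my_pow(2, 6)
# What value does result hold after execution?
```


my_pow(2, 6)
= 2 * my_pow(2, 5)
= 2 * 2 * my_pow(2, 4)
= 2 * 2 * 2 * my_pow(2, 3)
= 2 * 2 * 2 * 2 * my_pow(2, 2)
= 2 * 2 * 2 * 2 * 2 * my_pow(2, 1)
= 2 * 2 * 2 * 2 * 2 * 2 * my_pow(2, 0)
= 2 * 2 * 2 * 2 * 2 * 2 * 1
= 64


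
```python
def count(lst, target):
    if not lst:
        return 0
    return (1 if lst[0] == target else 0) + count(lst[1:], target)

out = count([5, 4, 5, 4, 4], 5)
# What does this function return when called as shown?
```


count([5, 4, 5, 4, 4], 5)
lst[0]=5 == 5: 1 + count([4, 5, 4, 4], 5)
lst[0]=4 != 5: 0 + count([5, 4, 4], 5)
lst[0]=5 == 5: 1 + count([4, 4], 5)
lst[0]=4 != 5: 0 + count([4], 5)
lst[0]=4 != 5: 0 + count([], 5)
= 2


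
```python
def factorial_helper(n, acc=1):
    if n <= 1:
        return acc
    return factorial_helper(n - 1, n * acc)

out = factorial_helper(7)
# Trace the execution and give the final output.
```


factorial_helper(7, 1)
= factorial_helper(6, 7 * 1) = factorial_helper(6, 7)
= factorial_helper(5, 6 * 7) = factorial_helper(5, 42)
= factorial_helper(4, 5 * 42) = factorial_helper(4, 210)
= factorial_helper(3, 4 * 210) = factorial_helper(3, 840)
= factorial_helper(2, 3 * 840) = factorial_helper(2, 2520)
= factorial_helper(1, 2 * 2520) = factorial_helper(1, 5040)
n <= 1, return acc = 5040


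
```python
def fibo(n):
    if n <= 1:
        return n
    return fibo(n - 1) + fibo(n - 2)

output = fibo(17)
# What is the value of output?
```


fibo(17)
= fibo(16) + fibo(15)
= (fibo(15) + fibo(14)) + fibo(15)
Computing bottom-up: fibo(0)=0, fibo(1)=1, fibo(2)=1, fibo(3)=2, fibo(4)=3, fibo(5)=5, fibo(6)=8, fibo(7)=13, fibo(8)=21, fibo(9)=34, fibo(10)=55, fibo(11)=89, fibo(12)=144, fibo(13)=233, fibo(14)=377, fibo(15)=610, fibo(16)=987, fibo(17)=1597
= 1597


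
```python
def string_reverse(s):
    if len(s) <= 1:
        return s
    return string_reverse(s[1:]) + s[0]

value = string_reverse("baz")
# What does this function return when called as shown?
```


string_reverse("baz")
= string_reverse("az") + "b"
= string_reverse("z") + "a" + "b"
= "z" + "a" + "b"
= "zab"


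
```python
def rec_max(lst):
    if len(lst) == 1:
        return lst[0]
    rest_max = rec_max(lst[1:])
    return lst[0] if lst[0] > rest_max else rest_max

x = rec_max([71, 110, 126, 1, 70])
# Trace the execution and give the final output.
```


rec_max([71, 110, 126, 1, 70])
= compare 71 with rec_max([110, 126, 1, 70])
= compare 110 with rec_max([126, 1, 70])
= compare 126 with rec_max([1, 70])
= compare 1 with rec_max([70])
Base: rec_max([70]) = 70
compare 1 with 70: max = 70
compare 126 with 70: max = 126
compare 110 with 126: max = 126
compare 71 with 126: max = 126
= 126


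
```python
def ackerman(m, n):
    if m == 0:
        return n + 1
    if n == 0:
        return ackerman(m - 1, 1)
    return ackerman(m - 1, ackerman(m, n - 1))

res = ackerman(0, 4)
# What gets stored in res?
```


ackerman(0, 4)
m == 0: return 4 + 1 = 5
= 5


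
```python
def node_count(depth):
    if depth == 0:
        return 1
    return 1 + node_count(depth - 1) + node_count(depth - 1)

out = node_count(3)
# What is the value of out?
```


node_count(3)
= 1 + node_count(2) + node_count(2)
= 1 + 2 * node_count(2)
node_count(k) = 2^(k+1) - 1
node_count(0) = 1
node_count(1) = 3
node_count(2) = 7
node_count(3) = 15
node_count(3) = 2^4 - 1 = 15


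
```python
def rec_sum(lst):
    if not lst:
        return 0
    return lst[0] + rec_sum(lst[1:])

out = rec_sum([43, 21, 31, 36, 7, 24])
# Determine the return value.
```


rec_sum([43, 21, 31, 36, 7, 24])
= 43 + rec_sum([21, 31, 36, 7, 24])
= 43 + 21 + rec_sum([31, 36, 7, 24])
= 43 + 21 + 31 + rec_sum([36, 7, 24])
= 43 + 21 + 31 + 36 + rec_sum([7, 24])
= 43 + 21 + 31 + 36 + 7 + rec_sum([24])
= 43 + 21 + 31 + 36 + 7 + 24 + rec_sum([])
= 43 + 21 + 31 + 36 + 7 + 24 + 0
= 162


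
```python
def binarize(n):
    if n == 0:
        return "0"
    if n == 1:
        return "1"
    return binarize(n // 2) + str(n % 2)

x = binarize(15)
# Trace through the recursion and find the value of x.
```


binarize(15)
= binarize(7) + "1"
= binarize(3) + "1" + "1"
= binarize(1) + "1" + "1" + "1"
= "1" + "1" + "1" + "1"
= "1111"


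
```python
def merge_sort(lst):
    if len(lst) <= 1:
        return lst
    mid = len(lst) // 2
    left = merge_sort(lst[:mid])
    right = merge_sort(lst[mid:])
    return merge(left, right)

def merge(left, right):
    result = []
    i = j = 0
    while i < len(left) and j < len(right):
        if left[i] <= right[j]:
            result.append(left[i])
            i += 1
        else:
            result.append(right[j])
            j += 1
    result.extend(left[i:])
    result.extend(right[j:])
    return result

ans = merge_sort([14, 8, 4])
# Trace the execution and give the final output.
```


merge_sort([14, 8, 4])
Split into [14] and [8, 4]
Left sorted: [14]
Right sorted: [4, 8]
Merge [14] and [4, 8]
= [4, 8, 14]


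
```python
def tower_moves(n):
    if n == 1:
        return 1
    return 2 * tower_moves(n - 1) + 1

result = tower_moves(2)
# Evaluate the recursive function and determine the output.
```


tower_moves(2)
= 2 * tower_moves(1) + 1
Now compute bottom-up:
tower_moves(1) = 1
tower_moves(2) = 2 * 1 + 1 = 3
= 3


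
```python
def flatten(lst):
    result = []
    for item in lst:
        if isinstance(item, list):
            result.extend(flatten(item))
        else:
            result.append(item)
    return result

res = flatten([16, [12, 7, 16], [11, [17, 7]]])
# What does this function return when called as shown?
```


flatten([16, [12, 7, 16], [11, [17, 7]]])
Processing each element:
  16 is not a list -> append 16
  [12, 7, 16] is a list -> flatten recursively -> [12, 7, 16]
  [11, [17, 7]] is a list -> flatten recursively -> [11, 17, 7]
= [16, 12, 7, 16, 11, 17, 7]


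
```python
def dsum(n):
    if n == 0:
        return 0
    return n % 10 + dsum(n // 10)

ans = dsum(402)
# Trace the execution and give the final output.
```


dsum(402)
= 2 + dsum(40)
= 2 + 0 + dsum(4)
= 2 + 0 + 4 + dsum(0)
= 2 + 0 + 4 + 0
= 6


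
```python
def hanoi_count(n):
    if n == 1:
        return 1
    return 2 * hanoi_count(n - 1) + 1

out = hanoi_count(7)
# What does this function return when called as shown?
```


hanoi_count(7)
= 2 * hanoi_count(6) + 1
= 2 * (2 * hanoi_count(5) + 1) + 1
= 2 * (2 * (2 * hanoi_count(4) + 1) + 1) + 1
= 2 * (2 * (2 * (2 * hanoi_count(3) + 1) + 1) + 1) + 1
= 2 * (2 * (2 * (2 * (2 * hanoi_count(2) + 1) + 1) + 1) + 1) + 1
= 2 * (2 * (2 * (2 * (2 * (2 * hanoi_count(1) + 1) + 1) + 1) + 1) + 1) + 1
Now compute bottom-up:
hanoi_count(1) = 1
hanoi_count(2) = 2 * 1 + 1 = 3
hanoi_count(3) = 2 * 3 + 1 = 7
hanoi_count(4) = 2 * 7 + 1 = 15
hanoi_count(5) = 2 * 15 + 1 = 31
hanoi_count(6) = 2 * 31 + 1 = 63
hanoi_count(7) = 2 * 63 + 1 = 127
= 127


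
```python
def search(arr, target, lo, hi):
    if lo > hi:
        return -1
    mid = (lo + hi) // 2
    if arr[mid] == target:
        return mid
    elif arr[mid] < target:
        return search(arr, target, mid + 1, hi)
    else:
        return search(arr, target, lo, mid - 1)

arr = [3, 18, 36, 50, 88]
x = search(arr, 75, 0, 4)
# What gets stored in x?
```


search(arr, 75, 0, 4)
lo=0, hi=4, mid=2, arr[mid]=36
36 < 75, search right half
lo=3, hi=4, mid=3, arr[mid]=50
50 < 75, search right half
lo=4, hi=4, mid=4, arr[mid]=88
88 > 75, search left half
lo > hi, target not found, return -1
= -1


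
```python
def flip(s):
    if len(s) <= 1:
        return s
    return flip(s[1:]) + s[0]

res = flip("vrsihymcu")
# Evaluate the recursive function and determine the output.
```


flip("vrsihymcu")
= flip("rsihymcu") + "v"
= flip("sihymcu") + "r" + "v"
= flip("ihymcu") + "s" + "r" + "v"
= flip("hymcu") + "i" + "s" + "r" + "v"
= flip("ymcu") + "h" + "i" + "s" + "r" + "v"
= flip("mcu") + "y" + "h" + "i" + "s" + "r" + "v"
= flip("cu") + "m" + "y" + "h" + "i" + "s" + "r" + "v"
= flip("u") + "c" + "m" + "y" + "h" + "i" + "s" + "r" + "v"
= "u" + "c" + "m" + "y" + "h" + "i" + "s" + "r" + "v"
= "ucmyhisrv"


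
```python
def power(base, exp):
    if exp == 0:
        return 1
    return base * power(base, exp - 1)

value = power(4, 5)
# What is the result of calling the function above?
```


power(4, 5)
= 4 * power(4, 4)
= 4 * 4 * power(4, 3)
= 4 * 4 * 4 * power(4, 2)
= 4 * 4 * 4 * 4 * power(4, 1)
= 4 * 4 * 4 * 4 * 4 * power(4, 0)
= 4 * 4 * 4 * 4 * 4 * 1
= 1024


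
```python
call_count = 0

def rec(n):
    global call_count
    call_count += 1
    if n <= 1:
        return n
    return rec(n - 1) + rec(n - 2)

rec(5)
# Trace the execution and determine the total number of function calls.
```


rec(5) calls rec(4) and rec(3); each non-base call branches into two more.
Let C(k) = total number of calls made by rec(k), including the call to rec(k) itself.
Base cases: C(0) = 1, C(1) = 1
Recurrence: C(k) = 1 + C(k-1) + C(k-2)
  C(2) = 1 + C(1) + C(0) = 1 + 1 + 1 = 3
  C(3) = 1 + C(2) + C(1) = 1 + 3 + 1 = 5
  C(4) = 1 + C(3) + C(2) = 1 + 5 + 3 = 9
  C(5) = 1 + C(4) + C(3) = 1 + 9 + 5 = 15
Total calls = C(5) = 15


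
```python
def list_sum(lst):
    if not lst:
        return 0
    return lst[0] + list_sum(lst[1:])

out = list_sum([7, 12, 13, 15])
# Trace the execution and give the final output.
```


list_sum([7, 12, 13, 15])
= 7 + list_sum([12, 13, 15])
= 7 + 12 + list_sum([13, 15])
= 7 + 12 + 13 + list_sum([15])
= 7 + 12 + 13 + 15 + list_sum([])
= 7 + 12 + 13 + 15 + 0
= 47


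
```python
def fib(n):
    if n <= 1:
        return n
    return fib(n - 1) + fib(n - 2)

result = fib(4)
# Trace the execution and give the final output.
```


fib(4)
= fib(3) + fib(2)
= (fib(2) + fib(1)) + fib(2)
Computing bottom-up: fib(0)=0, fib(1)=1, fib(2)=1, fib(3)=2, fib(4)=3
= 3


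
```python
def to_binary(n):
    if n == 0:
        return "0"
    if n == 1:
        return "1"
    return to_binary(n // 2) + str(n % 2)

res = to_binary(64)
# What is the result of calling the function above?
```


to_binary(64)
= to_binary(32) + "0"
= to_binary(16) + "0" + "0"
= to_binary(8) + "0" + "0" + "0"
= to_binary(4) + "0" + "0" + "0" + "0"
= to_binary(2) + "0" + "0" + "0" + "0" + "0"
= to_binary(1) + "0" + "0" + "0" + "0" + "0" + "0"
= "1" + "0" + "0" + "0" + "0" + "0" + "0"
= "1000000"


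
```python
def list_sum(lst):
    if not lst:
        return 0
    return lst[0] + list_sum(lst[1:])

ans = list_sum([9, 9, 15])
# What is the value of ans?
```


list_sum([9, 9, 15])
= 9 + list_sum([9, 15])
= 9 + 9 + list_sum([15])
= 9 + 9 + 15 + list_sum([])
= 9 + 9 + 15 + 0
= 33


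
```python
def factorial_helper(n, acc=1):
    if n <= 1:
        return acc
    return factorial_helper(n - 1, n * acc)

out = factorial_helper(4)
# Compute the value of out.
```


factorial_helper(4, 1)
= factorial_helper(3, 4 * 1) = factorial_helper(3, 4)
= factorial_helper(2, 3 * 4) = factorial_helper(2, 12)
= factorial_helper(1, 2 * 12) = factorial_helper(1, 24)
n <= 1, return acc = 24


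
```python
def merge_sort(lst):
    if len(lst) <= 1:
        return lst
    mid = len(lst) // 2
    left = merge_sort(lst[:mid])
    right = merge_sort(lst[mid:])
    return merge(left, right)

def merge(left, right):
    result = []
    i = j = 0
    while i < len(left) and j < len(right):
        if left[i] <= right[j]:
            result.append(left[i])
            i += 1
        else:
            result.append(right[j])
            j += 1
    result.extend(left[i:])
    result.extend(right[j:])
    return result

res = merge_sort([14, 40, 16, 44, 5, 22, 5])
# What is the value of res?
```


merge_sort([14, 40, 16, 44, 5, 22, 5])
Split into [14, 40, 16] and [44, 5, 22, 5]
Left sorted: [14, 16, 40]
Right sorted: [5, 5, 22, 44]
Merge [14, 16, 40] and [5, 5, 22, 44]
= [5, 5, 14, 16, 22, 40, 44]


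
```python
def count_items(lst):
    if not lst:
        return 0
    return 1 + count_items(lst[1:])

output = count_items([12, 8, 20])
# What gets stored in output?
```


count_items([12, 8, 20])
= 1 + count_items([8, 20])
= 1 + 1 + count_items([20])
= 1 + 1 + 1 + count_items([])
= 1 + 1 + 1 + 0
= 3


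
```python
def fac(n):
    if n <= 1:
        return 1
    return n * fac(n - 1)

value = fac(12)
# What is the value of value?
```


fac(12)
= 12 * fac(11)
= 12 * 11 * fac(10)
= 12 * 11 * 10 * fac(9)
= 12 * 11 * 10 * 9 * fac(8)
= 12 * 11 * 10 * 9 * 8 * fac(7)
= 12 * 11 * 10 * 9 * 8 * 7 * fac(6)
= 12 * 11 * 10 * 9 * 8 * 7 * 6 * fac(5)
= 12 * 11 * 10 * 9 * 8 * 7 * 6 * 5 * fac(4)
= 12 * 11 * 10 * 9 * 8 * 7 * 6 * 5 * 4 * fac(3)
= 12 * 11 * 10 * 9 * 8 * 7 * 6 * 5 * 4 * 3 * fac(2)
= 12 * 11 * 10 * 9 * 8 * 7 * 6 * 5 * 4 * 3 * 2 * fac(1)
= 12 * 11 * 10 * 9 * 8 * 7 * 6 * 5 * 4 * 3 * 2 * 1
= 479001600


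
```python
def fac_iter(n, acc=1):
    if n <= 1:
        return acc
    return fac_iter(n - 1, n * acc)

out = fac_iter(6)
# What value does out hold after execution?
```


fac_iter(6, 1)
= fac_iter(5, 6 * 1) = fac_iter(5, 6)
= fac_iter(4, 5 * 6) = fac_iter(4, 30)
= fac_iter(3, 4 * 30) = fac_iter(3, 120)
= fac_iter(2, 3 * 120) = fac_iter(2, 360)
= fac_iter(1, 2 * 360) = fac_iter(1, 720)
n <= 1, return acc = 720


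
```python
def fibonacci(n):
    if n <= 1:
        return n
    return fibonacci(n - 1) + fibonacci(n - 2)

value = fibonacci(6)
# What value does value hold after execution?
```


fibonacci(6)
= fibonacci(5) + fibonacci(4)
= (fibonacci(4) + fibonacci(3)) + fibonacci(4)
Computing bottom-up: fibonacci(0)=0, fibonacci(1)=1, fibonacci(2)=1, fibonacci(3)=2, fibonacci(4)=3, fibonacci(5)=5, fibonacci(6)=8
= 8


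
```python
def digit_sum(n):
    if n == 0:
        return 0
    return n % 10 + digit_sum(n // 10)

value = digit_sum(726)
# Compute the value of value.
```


digit_sum(726)
= 6 + digit_sum(72)
= 6 + 2 + digit_sum(7)
= 6 + 2 + 7 + digit_sum(0)
= 6 + 2 + 7 + 0
= 15


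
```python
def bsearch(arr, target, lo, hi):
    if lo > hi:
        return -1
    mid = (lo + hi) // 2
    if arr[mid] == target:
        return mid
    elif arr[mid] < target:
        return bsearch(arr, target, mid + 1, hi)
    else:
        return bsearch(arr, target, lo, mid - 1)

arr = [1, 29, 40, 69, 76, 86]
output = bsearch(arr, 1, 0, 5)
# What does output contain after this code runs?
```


bsearch(arr, 1, 0, 5)
lo=0, hi=5, mid=2, arr[mid]=40
40 > 1, search left half
lo=0, hi=1, mid=0, arr[mid]=1
arr[0] == 1, found at index 0
= 0


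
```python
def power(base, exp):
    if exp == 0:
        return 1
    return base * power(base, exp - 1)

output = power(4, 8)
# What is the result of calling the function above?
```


power(4, 8)
= 4 * power(4, 7)
= 4 * 4 * power(4, 6)
= 4 * 4 * 4 * power(4, 5)
= 4 * 4 * 4 * 4 * power(4, 4)
= 4 * 4 * 4 * 4 * 4 * power(4, 3)
= 4 * 4 * 4 * 4 * 4 * 4 * power(4, 2)
= 4 * 4 * 4 * 4 * 4 * 4 * 4 * power(4, 1)
= 4 * 4 * 4 * 4 * 4 * 4 * 4 * 4 * power(4, 0)
= 4 * 4 * 4 * 4 * 4 * 4 * 4 * 4 * 1
= 65536


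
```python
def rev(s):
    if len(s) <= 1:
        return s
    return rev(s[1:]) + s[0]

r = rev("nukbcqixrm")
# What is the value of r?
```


rev("nukbcqixrm")
= rev("ukbcqixrm") + "n"
= rev("kbcqixrm") + "u" + "n"
= rev("bcqixrm") + "k" + "u" + "n"
= rev("cqixrm") + "b" + "k" + "u" + "n"
= rev("qixrm") + "c" + "b" + "k" + "u" + "n"
= rev("ixrm") + "q" + "c" + "b" + "k" + "u" + "n"
= rev("xrm") + "i" + "q" + "c" + "b" + "k" + "u" + "n"
= rev("rm") + "x" + "i" + "q" + "c" + "b" + "k" + "u" + "n"
= rev("m") + "r" + "x" + "i" + "q" + "c" + "b" + "k" + "u" + "n"
= "m" + "r" + "x" + "i" + "q" + "c" + "b" + "k" + "u" + "n"
= "mrxiqcbkun"


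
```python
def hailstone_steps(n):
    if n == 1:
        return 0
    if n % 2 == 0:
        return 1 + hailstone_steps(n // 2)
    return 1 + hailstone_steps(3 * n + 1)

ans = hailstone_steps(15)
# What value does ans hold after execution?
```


hailstone_steps(15)
15 is odd -> 3*15+1 = 46 -> hailstone_steps(46)
46 is even -> hailstone_steps(23)
23 is odd -> 3*23+1 = 70 -> hailstone_steps(70)
70 is even -> hailstone_steps(35)
35 is odd -> 3*35+1 = 106 -> hailstone_steps(106)
106 is even -> hailstone_steps(53)
53 is odd -> 3*53+1 = 160 -> hailstone_steps(160)
160 is even -> hailstone_steps(80)
80 is even -> hailstone_steps(40)
40 is even -> hailstone_steps(20)
20 is even -> hailstone_steps(10)
10 is even -> hailstone_steps(5)
5 is odd -> 3*5+1 = 16 -> hailstone_steps(16)
16 is even -> hailstone_steps(8)
8 is even -> hailstone_steps(4)
4 is even -> hailstone_steps(2)
2 is even -> hailstone_steps(1)
Reached 1 after 17 steps
= 17


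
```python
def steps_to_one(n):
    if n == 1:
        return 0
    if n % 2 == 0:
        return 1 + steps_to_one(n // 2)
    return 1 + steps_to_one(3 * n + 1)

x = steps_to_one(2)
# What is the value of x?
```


steps_to_one(2)
2 is even -> steps_to_one(1)
Reached 1 after 1 steps
= 1


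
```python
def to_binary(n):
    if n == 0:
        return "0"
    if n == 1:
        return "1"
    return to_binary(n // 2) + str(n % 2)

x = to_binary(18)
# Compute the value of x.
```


to_binary(18)
= to_binary(9) + "0"
= to_binary(4) + "1" + "0"
= to_binary(2) + "0" + "1" + "0"
= to_binary(1) + "0" + "0" + "1" + "0"
= "1" + "0" + "0" + "1" + "0"
= "10010"


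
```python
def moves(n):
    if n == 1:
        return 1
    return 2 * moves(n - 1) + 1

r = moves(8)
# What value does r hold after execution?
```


moves(8)
= 2 * moves(7) + 1
= 2 * (2 * moves(6) + 1) + 1
= 2 * (2 * (2 * moves(5) + 1) + 1) + 1
= 2 * (2 * (2 * (2 * moves(4) + 1) + 1) + 1) + 1
= 2 * (2 * (2 * (2 * (2 * moves(3) + 1) + 1) + 1) + 1) + 1
= 2 * (2 * (2 * (2 * (2 * (2 * moves(2) + 1) + 1) + 1) + 1) + 1) + 1
= 2 * (2 * (2 * (2 * (2 * (2 * (2 * moves(1) + 1) + 1) + 1) + 1) + 1) + 1) + 1
Now compute bottom-up:
moves(1) = 1
moves(2) = 2 * 1 + 1 = 3
moves(3) = 2 * 3 + 1 = 7
moves(4) = 2 * 7 + 1 = 15
moves(5) = 2 * 15 + 1 = 31
moves(6) = 2 * 31 + 1 = 63
moves(7) = 2 * 63 + 1 = 127
moves(8) = 2 * 127 + 1 = 255
= 255


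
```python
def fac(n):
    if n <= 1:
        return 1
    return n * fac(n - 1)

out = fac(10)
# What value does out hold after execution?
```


fac(10)
= 10 * fac(9)
= 10 * 9 * fac(8)
= 10 * 9 * 8 * fac(7)
= 10 * 9 * 8 * 7 * fac(6)
= 10 * 9 * 8 * 7 * 6 * fac(5)
= 10 * 9 * 8 * 7 * 6 * 5 * fac(4)
= 10 * 9 * 8 * 7 * 6 * 5 * 4 * fac(3)
= 10 * 9 * 8 * 7 * 6 * 5 * 4 * 3 * fac(2)
= 10 * 9 * 8 * 7 * 6 * 5 * 4 * 3 * 2 * fac(1)
= 10 * 9 * 8 * 7 * 6 * 5 * 4 * 3 * 2 * 1
= 3628800


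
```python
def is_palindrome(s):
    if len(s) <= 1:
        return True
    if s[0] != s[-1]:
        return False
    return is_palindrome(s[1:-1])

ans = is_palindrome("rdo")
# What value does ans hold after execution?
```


is_palindrome("rdo")
"rdo": s[0]='r' != s[-1]='o' -> False
= False


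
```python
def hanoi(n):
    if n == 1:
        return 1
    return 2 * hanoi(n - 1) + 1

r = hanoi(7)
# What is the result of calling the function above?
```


hanoi(7)
= 2 * hanoi(6) + 1
= 2 * (2 * hanoi(5) + 1) + 1
= 2 * (2 * (2 * hanoi(4) + 1) + 1) + 1
= 2 * (2 * (2 * (2 * hanoi(3) + 1) + 1) + 1) + 1
= 2 * (2 * (2 * (2 * (2 * hanoi(2) + 1) + 1) + 1) + 1) + 1
= 2 * (2 * (2 * (2 * (2 * (2 * hanoi(1) + 1) + 1) + 1) + 1) + 1) + 1
Now compute bottom-up:
hanoi(1) = 1
hanoi(2) = 2 * 1 + 1 = 3
hanoi(3) = 2 * 3 + 1 = 7
hanoi(4) = 2 * 7 + 1 = 15
hanoi(5) = 2 * 15 + 1 = 31
hanoi(6) = 2 * 31 + 1 = 63
hanoi(7) = 2 * 63 + 1 = 127
= 127


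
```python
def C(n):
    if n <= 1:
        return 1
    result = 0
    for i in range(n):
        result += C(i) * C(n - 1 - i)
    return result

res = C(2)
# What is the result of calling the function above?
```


C(2)
= sum of C(i) * C(2-1-i) for i in 0..1
  C(0)*C(1) = 1*1 = 1
  C(1)*C(0) = 1*1 = 1
= 1 + 1
= 2


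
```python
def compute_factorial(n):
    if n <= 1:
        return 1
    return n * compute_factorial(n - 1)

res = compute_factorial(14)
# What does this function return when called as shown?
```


compute_factorial(14)
= 14 * compute_factorial(13)
= 14 * 13 * compute_factorial(12)
= 14 * 13 * 12 * compute_factorial(11)
= 14 * 13 * 12 * 11 * compute_factorial(10)
= 14 * 13 * 12 * 11 * 10 * compute_factorial(9)
= 14 * 13 * 12 * 11 * 10 * 9 * compute_factorial(8)
= 14 * 13 * 12 * 11 * 10 * 9 * 8 * compute_factorial(7)
= 14 * 13 * 12 * 11 * 10 * 9 * 8 * 7 * compute_factorial(6)
= 14 * 13 * 12 * 11 * 10 * 9 * 8 * 7 * 6 * compute_factorial(5)
= 14 * 13 * 12 * 11 * 10 * 9 * 8 * 7 * 6 * 5 * compute_factorial(4)
= 14 * 13 * 12 * 11 * 10 * 9 * 8 * 7 * 6 * 5 * 4 * compute_factorial(3)
= 14 * 13 * 12 * 11 * 10 * 9 * 8 * 7 * 6 * 5 * 4 * 3 * compute_factorial(2)
= 14 * 13 * 12 * 11 * 10 * 9 * 8 * 7 * 6 * 5 * 4 * 3 * 2 * compute_factorial(1)
= 14 * 13 * 12 * 11 * 10 * 9 * 8 * 7 * 6 * 5 * 4 * 3 * 2 * 1
= 87178291200


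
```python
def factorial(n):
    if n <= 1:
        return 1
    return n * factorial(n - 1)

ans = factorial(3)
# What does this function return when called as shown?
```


factorial(3)
= 3 * factorial(2)
= 3 * 2 * factorial(1)
= 3 * 2 * 1
= 6


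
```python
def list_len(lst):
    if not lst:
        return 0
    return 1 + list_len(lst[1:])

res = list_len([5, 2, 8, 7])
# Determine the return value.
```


list_len([5, 2, 8, 7])
= 1 + list_len([2, 8, 7])
= 1 + 1 + list_len([8, 7])
= 1 + 1 + 1 + list_len([7])
= 1 + 1 + 1 + 1 + list_len([])
= 1 + 1 + 1 + 1 + 0
= 4


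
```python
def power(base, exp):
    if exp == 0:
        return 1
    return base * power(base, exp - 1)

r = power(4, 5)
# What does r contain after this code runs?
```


power(4, 5)
= 4 * power(4, 4)
= 4 * 4 * power(4, 3)
= 4 * 4 * 4 * power(4, 2)
= 4 * 4 * 4 * 4 * power(4, 1)
= 4 * 4 * 4 * 4 * 4 * power(4, 0)
= 4 * 4 * 4 * 4 * 4 * 1
= 1024


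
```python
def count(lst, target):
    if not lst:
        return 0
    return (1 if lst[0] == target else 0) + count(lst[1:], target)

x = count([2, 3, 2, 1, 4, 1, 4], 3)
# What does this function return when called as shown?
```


count([2, 3, 2, 1, 4, 1, 4], 3)
lst[0]=2 != 3: 0 + count([3, 2, 1, 4, 1, 4], 3)
lst[0]=3 == 3: 1 + count([2, 1, 4, 1, 4], 3)
lst[0]=2 != 3: 0 + count([1, 4, 1, 4], 3)
lst[0]=1 != 3: 0 + count([4, 1, 4], 3)
lst[0]=4 != 3: 0 + count([1, 4], 3)
lst[0]=1 != 3: 0 + count([4], 3)
lst[0]=4 != 3: 0 + count([], 3)
= 1


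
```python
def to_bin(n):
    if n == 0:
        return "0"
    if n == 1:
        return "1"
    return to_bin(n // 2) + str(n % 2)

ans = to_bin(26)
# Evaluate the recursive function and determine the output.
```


to_bin(26)
= to_bin(13) + "0"
= to_bin(6) + "1" + "0"
= to_bin(3) + "0" + "1" + "0"
= to_bin(1) + "1" + "0" + "1" + "0"
= "1" + "1" + "0" + "1" + "0"
= "11010"


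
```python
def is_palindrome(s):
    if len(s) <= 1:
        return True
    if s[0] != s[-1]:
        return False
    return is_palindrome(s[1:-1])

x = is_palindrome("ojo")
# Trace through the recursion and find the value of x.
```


is_palindrome("ojo")
"ojo": s[0]='o' == s[-1]='o' -> is_palindrome("j")
"j": len <= 1 -> True
= True


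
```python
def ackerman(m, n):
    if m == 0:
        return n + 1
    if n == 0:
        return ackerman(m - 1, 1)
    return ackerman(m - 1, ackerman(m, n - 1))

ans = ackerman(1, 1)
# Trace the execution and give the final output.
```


ackerman(1, 1)
= ackerman(0, ackerman(1, 0))
First compute ackerman(1, 0) = 2
= ackerman(0, 2)
= 3


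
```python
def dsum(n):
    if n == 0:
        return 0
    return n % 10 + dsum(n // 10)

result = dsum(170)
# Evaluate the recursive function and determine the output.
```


dsum(170)
= 0 + dsum(17)
= 0 + 7 + dsum(1)
= 0 + 7 + 1 + dsum(0)
= 0 + 7 + 1 + 0
= 8


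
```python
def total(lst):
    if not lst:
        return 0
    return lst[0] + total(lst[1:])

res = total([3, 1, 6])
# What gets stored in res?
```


total([3, 1, 6])
= 3 + total([1, 6])
= 3 + 1 + total([6])
= 3 + 1 + 6 + total([])
= 3 + 1 + 6 + 0
= 10


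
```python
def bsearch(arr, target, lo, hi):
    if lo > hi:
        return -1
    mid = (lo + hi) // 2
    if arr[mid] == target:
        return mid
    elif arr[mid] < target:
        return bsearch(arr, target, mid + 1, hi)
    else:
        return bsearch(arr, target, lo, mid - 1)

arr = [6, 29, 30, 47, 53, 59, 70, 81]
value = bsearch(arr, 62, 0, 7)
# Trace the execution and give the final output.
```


bsearch(arr, 62, 0, 7)
lo=0, hi=7, mid=3, arr[mid]=47
47 < 62, search right half
lo=4, hi=7, mid=5, arr[mid]=59
59 < 62, search right half
lo=6, hi=7, mid=6, arr[mid]=70
70 > 62, search left half
lo > hi, target not found, return -1
= -1


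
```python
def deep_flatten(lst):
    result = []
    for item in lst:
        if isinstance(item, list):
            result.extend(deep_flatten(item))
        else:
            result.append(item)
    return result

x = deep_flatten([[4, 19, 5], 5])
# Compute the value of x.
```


deep_flatten([[4, 19, 5], 5])
Processing each element:
  [4, 19, 5] is a list -> deep_flatten recursively -> [4, 19, 5]
  5 is not a list -> append 5
= [4, 19, 5, 5]


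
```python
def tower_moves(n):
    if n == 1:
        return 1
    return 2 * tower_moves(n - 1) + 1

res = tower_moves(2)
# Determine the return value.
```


tower_moves(2)
= 2 * tower_moves(1) + 1
Now compute bottom-up:
tower_moves(1) = 1
tower_moves(2) = 2 * 1 + 1 = 3
= 3


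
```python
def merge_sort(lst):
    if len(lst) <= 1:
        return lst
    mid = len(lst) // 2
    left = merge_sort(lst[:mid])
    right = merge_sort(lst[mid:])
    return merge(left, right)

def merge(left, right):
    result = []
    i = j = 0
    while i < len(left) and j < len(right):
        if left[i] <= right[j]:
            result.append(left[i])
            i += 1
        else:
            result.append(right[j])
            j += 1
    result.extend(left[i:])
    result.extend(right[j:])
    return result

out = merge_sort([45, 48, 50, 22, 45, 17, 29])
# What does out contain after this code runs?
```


merge_sort([45, 48, 50, 22, 45, 17, 29])
Split into [45, 48, 50] and [22, 45, 17, 29]
Left sorted: [45, 48, 50]
Right sorted: [17, 22, 29, 45]
Merge [45, 48, 50] and [17, 22, 29, 45]
= [17, 22, 29, 45, 45, 48, 50]


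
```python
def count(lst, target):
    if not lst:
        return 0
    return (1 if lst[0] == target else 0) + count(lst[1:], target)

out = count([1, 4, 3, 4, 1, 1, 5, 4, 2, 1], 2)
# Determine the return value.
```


count([1, 4, 3, 4, 1, 1, 5, 4, 2, 1], 2)
lst[0]=1 != 2: 0 + count([4, 3, 4, 1, 1, 5, 4, 2, 1], 2)
lst[0]=4 != 2: 0 + count([3, 4, 1, 1, 5, 4, 2, 1], 2)
lst[0]=3 != 2: 0 + count([4, 1, 1, 5, 4, 2, 1], 2)
lst[0]=4 != 2: 0 + count([1, 1, 5, 4, 2, 1], 2)
lst[0]=1 != 2: 0 + count([1, 5, 4, 2, 1], 2)
lst[0]=1 != 2: 0 + count([5, 4, 2, 1], 2)
lst[0]=5 != 2: 0 + count([4, 2, 1], 2)
lst[0]=4 != 2: 0 + count([2, 1], 2)
lst[0]=2 == 2: 1 + count([1], 2)
lst[0]=1 != 2: 0 + count([], 2)
= 1


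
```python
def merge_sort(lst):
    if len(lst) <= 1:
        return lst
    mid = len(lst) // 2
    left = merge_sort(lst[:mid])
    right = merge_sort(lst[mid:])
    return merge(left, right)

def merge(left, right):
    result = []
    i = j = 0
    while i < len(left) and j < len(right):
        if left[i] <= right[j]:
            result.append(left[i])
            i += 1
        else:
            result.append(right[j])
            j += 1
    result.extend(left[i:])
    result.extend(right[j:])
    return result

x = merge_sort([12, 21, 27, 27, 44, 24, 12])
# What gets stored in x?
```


merge_sort([12, 21, 27, 27, 44, 24, 12])
Split into [12, 21, 27] and [27, 44, 24, 12]
Left sorted: [12, 21, 27]
Right sorted: [12, 24, 27, 44]
Merge [12, 21, 27] and [12, 24, 27, 44]
= [12, 12, 21, 24, 27, 27, 44]


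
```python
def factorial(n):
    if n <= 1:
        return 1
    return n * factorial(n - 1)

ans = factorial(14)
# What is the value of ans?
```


factorial(14)
= 14 * factorial(13)
= 14 * 13 * factorial(12)
= 14 * 13 * 12 * factorial(11)
= 14 * 13 * 12 * 11 * factorial(10)
= 14 * 13 * 12 * 11 * 10 * factorial(9)
= 14 * 13 * 12 * 11 * 10 * 9 * factorial(8)
= 14 * 13 * 12 * 11 * 10 * 9 * 8 * factorial(7)
= 14 * 13 * 12 * 11 * 10 * 9 * 8 * 7 * factorial(6)
= 14 * 13 * 12 * 11 * 10 * 9 * 8 * 7 * 6 * factorial(5)
= 14 * 13 * 12 * 11 * 10 * 9 * 8 * 7 * 6 * 5 * factorial(4)
= 14 * 13 * 12 * 11 * 10 * 9 * 8 * 7 * 6 * 5 * 4 * factorial(3)
= 14 * 13 * 12 * 11 * 10 * 9 * 8 * 7 * 6 * 5 * 4 * 3 * factorial(2)
= 14 * 13 * 12 * 11 * 10 * 9 * 8 * 7 * 6 * 5 * 4 * 3 * 2 * factorial(1)
= 14 * 13 * 12 * 11 * 10 * 9 * 8 * 7 * 6 * 5 * 4 * 3 * 2 * 1
= 87178291200


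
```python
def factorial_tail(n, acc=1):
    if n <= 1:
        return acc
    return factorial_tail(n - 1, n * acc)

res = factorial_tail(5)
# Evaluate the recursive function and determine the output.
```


factorial_tail(5, 1)
= factorial_tail(4, 5 * 1) = factorial_tail(4, 5)
= factorial_tail(3, 4 * 5) = factorial_tail(3, 20)
= factorial_tail(2, 3 * 20) = factorial_tail(2, 60)
= factorial_tail(1, 2 * 60) = factorial_tail(1, 120)
n <= 1, return acc = 120


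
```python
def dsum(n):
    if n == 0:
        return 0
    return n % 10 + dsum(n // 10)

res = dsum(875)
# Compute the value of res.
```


dsum(875)
= 5 + dsum(87)
= 5 + 7 + dsum(8)
= 5 + 7 + 8 + dsum(0)
= 5 + 7 + 8 + 0
= 20


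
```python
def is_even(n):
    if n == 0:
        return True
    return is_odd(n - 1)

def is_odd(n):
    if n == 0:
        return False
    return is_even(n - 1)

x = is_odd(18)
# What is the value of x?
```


is_odd(18)
= is_even(17)
= is_odd(16)
= is_even(15)
= is_odd(14)
= is_even(13)
= is_odd(12)
= is_even(11)
= is_odd(10)
= is_even(9)
= is_odd(8)
= is_even(7)
= is_odd(6)
= is_even(5)
= is_odd(4)
= is_even(3)
= is_odd(2)
= is_even(1)
= is_odd(0)
n == 0: return False
= False


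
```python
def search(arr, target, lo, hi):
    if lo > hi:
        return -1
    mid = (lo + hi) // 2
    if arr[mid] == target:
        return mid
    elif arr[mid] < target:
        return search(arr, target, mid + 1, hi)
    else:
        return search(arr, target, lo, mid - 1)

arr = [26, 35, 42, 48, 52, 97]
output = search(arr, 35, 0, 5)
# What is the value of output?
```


search(arr, 35, 0, 5)
lo=0, hi=5, mid=2, arr[mid]=42
42 > 35, search left half
lo=0, hi=1, mid=0, arr[mid]=26
26 < 35, search right half
lo=1, hi=1, mid=1, arr[mid]=35
arr[1] == 35, found at index 1
= 1


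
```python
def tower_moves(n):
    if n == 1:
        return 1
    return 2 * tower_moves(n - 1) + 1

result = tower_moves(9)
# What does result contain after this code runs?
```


tower_moves(9)
= 2 * tower_moves(8) + 1
= 2 * (2 * tower_moves(7) + 1) + 1
= 2 * (2 * (2 * tower_moves(6) + 1) + 1) + 1
= 2 * (2 * (2 * (2 * tower_moves(5) + 1) + 1) + 1) + 1
= 2 * (2 * (2 * (2 * (2 * tower_moves(4) + 1) + 1) + 1) + 1) + 1
= 2 * (2 * (2 * (2 * (2 * (2 * tower_moves(3) + 1) + 1) + 1) + 1) + 1) + 1
= 2 * (2 * (2 * (2 * (2 * (2 * (2 * tower_moves(2) + 1) + 1) + 1) + 1) + 1) + 1) + 1
= 2 * (2 * (2 * (2 * (2 * (2 * (2 * (2 * tower_moves(1) + 1) + 1) + 1) + 1) + 1) + 1) + 1) + 1
Now compute bottom-up:
tower_moves(1) = 1
tower_moves(2) = 2 * 1 + 1 = 3
tower_moves(3) = 2 * 3 + 1 = 7
tower_moves(4) = 2 * 7 + 1 = 15
tower_moves(5) = 2 * 15 + 1 = 31
tower_moves(6) = 2 * 31 + 1 = 63
tower_moves(7) = 2 * 63 + 1 = 127
tower_moves(8) = 2 * 127 + 1 = 255
tower_moves(9) = 2 * 255 + 1 = 511
= 511


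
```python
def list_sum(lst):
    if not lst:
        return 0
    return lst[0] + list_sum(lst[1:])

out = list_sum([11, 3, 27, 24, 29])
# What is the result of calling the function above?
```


list_sum([11, 3, 27, 24, 29])
= 11 + list_sum([3, 27, 24, 29])
= 11 + 3 + list_sum([27, 24, 29])
= 11 + 3 + 27 + list_sum([24, 29])
= 11 + 3 + 27 + 24 + list_sum([29])
= 11 + 3 + 27 + 24 + 29 + list_sum([])
= 11 + 3 + 27 + 24 + 29 + 0
= 94


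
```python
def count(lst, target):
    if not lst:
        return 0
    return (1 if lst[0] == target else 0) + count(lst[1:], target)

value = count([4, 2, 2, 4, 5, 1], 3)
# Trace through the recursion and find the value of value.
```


count([4, 2, 2, 4, 5, 1], 3)
lst[0]=4 != 3: 0 + count([2, 2, 4, 5, 1], 3)
lst[0]=2 != 3: 0 + count([2, 4, 5, 1], 3)
lst[0]=2 != 3: 0 + count([4, 5, 1], 3)
lst[0]=4 != 3: 0 + count([5, 1], 3)
lst[0]=5 != 3: 0 + count([1], 3)
lst[0]=1 != 3: 0 + count([], 3)
= 0


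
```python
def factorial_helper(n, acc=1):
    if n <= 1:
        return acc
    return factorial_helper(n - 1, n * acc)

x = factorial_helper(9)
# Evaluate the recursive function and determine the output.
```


factorial_helper(9, 1)
= factorial_helper(8, 9 * 1) = factorial_helper(8, 9)
= factorial_helper(7, 8 * 9) = factorial_helper(7, 72)
= factorial_helper(6, 7 * 72) = factorial_helper(6, 504)
= factorial_helper(5, 6 * 504) = factorial_helper(5, 3024)
= factorial_helper(4, 5 * 3024) = factorial_helper(4, 15120)
= factorial_helper(3, 4 * 15120) = factorial_helper(3, 60480)
= factorial_helper(2, 3 * 60480) = factorial_helper(2, 181440)
= factorial_helper(1, 2 * 181440) = factorial_helper(1, 362880)
n <= 1, return acc = 362880


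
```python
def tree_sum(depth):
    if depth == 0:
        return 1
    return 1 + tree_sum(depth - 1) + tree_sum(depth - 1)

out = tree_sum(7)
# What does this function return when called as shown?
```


tree_sum(7)
= 1 + tree_sum(6) + tree_sum(6)
= 1 + 2 * tree_sum(6)
tree_sum(k) = 2^(k+1) - 1
tree_sum(0) = 1
tree_sum(1) = 3
tree_sum(2) = 7
tree_sum(3) = 15
tree_sum(4) = 31
tree_sum(7) = 2^8 - 1 = 255
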